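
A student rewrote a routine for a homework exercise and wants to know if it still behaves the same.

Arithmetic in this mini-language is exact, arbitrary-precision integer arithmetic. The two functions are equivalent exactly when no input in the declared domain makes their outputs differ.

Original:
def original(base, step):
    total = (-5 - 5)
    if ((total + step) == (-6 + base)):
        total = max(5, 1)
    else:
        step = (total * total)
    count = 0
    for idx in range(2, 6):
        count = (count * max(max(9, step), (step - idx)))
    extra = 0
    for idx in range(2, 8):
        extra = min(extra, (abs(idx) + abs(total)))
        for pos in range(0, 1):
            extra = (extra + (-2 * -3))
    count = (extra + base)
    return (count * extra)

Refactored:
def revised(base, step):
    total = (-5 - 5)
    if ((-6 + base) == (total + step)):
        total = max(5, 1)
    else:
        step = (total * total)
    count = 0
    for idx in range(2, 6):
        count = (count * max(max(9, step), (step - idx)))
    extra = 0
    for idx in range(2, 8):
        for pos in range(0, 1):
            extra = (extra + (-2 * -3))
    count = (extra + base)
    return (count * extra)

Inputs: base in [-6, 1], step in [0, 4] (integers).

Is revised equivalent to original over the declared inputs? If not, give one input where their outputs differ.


Not equivalent: base=-6, step=0 separates them (391 vs 1080).
original: total := -10 | ((total + step) == (-6 + base)): false | step := 100 | count := 0 | iter idx=2: | count := 0 | iter idx=3: | count := 0 | iter idx=4: | count := 0 | iter idx=5: | count := 0 | extra := 0 | iter idx=2: | extra := 0 | iter pos=0: | extra := 6 | iter idx=3: | extra := 6 | iter pos=0: | extra := 12 | iter idx=4: | extra := 12 | iter pos=0: | extra := 18 | iter idx=5: | extra := 15 | iter pos=0: | extra := 21 | iter idx=6: | extra := 16 | iter pos=0: | extra := 22 | iter idx=7: | extra := 17 | iter pos=0: | extra := 23 | count := 17 | result 391
revised: total := -10 | ((-6 + base) == (total + step)): false | step := 100 | count := 0 | iter idx=2: | count := 0 | iter idx=3: | count := 0 | iter idx=4: | count := 0 | iter idx=5: | count := 0 | extra := 0 | iter idx=2: | iter pos=0: | extra := 6 | iter idx=3: | iter pos=0: | extra := 12 | iter idx=4: | iter pos=0: | extra := 18 | iter idx=5: | iter pos=0: | extra := 24 | iter idx=6: | iter pos=0: | extra := 30 | iter idx=7: | iter pos=0: | extra := 36 | count := 30 | result 1080
verdict: not equivalent; witness: base=-6, step=0


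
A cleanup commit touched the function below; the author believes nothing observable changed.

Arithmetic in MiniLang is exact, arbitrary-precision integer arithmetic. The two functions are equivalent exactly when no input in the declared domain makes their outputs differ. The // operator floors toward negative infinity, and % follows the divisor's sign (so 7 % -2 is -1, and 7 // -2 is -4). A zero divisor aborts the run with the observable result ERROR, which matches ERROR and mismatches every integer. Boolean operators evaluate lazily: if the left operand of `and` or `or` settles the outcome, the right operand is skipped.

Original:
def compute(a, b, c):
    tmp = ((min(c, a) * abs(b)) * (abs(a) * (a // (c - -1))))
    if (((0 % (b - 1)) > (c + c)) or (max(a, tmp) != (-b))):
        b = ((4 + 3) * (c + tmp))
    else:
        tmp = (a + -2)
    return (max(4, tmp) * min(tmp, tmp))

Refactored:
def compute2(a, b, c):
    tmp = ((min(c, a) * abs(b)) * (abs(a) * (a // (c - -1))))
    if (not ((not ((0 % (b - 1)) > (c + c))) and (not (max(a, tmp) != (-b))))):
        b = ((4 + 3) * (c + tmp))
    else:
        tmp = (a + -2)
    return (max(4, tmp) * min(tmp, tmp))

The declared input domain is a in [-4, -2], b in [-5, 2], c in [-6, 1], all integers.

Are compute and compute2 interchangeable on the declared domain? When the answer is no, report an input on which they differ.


Differences: boolean connective usage differs — yet all 192 inputs agree.
verdict: equivalent


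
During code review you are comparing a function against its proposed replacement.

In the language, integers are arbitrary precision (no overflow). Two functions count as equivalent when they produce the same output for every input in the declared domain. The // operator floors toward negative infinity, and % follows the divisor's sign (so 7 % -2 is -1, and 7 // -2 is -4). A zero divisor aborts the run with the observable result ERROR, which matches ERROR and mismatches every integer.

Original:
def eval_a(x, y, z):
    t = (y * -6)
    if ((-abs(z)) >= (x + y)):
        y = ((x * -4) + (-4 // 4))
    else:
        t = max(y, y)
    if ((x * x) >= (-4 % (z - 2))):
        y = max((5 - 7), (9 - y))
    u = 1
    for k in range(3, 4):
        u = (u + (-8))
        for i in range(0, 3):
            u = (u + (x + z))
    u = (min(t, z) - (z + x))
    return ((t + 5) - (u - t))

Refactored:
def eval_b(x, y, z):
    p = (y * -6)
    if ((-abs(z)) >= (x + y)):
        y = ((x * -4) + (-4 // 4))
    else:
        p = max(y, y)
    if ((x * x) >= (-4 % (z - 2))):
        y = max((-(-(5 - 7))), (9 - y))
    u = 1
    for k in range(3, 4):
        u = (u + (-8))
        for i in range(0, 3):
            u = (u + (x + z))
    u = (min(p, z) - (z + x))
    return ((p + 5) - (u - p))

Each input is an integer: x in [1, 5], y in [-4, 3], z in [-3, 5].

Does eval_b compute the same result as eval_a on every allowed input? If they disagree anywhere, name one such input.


Equivalent — the differences include local variable names differ, yet no declared input distinguishes the two.
Spot check at x=1, y=-2, z=1 — eval_a: t = 12; ((-abs(z)) >= (x + y)) -> true; y = -5; ((x * x) >= (-4 % (z - 2))) -> true; y = 14; u = 1; [k=3]; u = -7; [i=0]; u = -5; [i=1]; u = -3; [i=2]; u = -1; u = -1; return 30. eval_b: p = 12; ((-abs(z)) >= (x + y)) -> true; y = -5; ((x * x) >= (-4 % (z - 2))) -> true; y = 14; u = 1; [k=3]; u = -7; [i=0]; u = -5; [i=1]; u = -3; [i=2]; u = -1; u = -1; return 30. Both give 30.
Checked all 360 inputs in the declared domain: the outputs agree on every one.
verdict: equivalent


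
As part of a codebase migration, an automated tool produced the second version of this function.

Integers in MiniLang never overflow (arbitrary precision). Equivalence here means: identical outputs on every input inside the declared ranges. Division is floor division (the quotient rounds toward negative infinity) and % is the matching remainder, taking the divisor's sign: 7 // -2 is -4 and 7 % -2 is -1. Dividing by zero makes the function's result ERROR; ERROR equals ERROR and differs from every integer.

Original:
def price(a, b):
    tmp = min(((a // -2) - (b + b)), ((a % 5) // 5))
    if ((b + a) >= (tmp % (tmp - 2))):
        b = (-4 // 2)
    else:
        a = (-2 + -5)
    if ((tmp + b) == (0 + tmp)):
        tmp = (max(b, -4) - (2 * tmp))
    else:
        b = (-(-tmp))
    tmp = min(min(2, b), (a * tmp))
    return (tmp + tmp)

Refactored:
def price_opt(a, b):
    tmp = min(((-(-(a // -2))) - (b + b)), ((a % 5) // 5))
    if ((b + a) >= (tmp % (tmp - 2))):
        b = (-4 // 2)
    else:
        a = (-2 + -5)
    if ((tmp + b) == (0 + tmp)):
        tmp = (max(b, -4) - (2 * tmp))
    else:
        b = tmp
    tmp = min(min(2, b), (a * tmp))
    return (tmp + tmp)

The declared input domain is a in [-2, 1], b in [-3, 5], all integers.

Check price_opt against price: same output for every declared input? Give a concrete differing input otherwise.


Behavior is preserved: although same computation, different form, the outputs never diverge.
Spot check at a=-2, b=5 — price: tmp=-9, then ((b + a) >= (tmp % (tmp - 2))) is true, then b=-2, then ((tmp + b) == (0 + tmp)) is false, then b=-9, then tmp=-9, then returns -18. price_opt: tmp=-9, then ((b + a) >= (tmp % (tmp - 2))) is true, then b=-2, then ((tmp + b) == (0 + tmp)) is false, then b=-9, then tmp=-9, then returns -18. Both give -18.
An exhaustive pass over the 36 declared inputs shows identical outputs.
verdict: equivalent


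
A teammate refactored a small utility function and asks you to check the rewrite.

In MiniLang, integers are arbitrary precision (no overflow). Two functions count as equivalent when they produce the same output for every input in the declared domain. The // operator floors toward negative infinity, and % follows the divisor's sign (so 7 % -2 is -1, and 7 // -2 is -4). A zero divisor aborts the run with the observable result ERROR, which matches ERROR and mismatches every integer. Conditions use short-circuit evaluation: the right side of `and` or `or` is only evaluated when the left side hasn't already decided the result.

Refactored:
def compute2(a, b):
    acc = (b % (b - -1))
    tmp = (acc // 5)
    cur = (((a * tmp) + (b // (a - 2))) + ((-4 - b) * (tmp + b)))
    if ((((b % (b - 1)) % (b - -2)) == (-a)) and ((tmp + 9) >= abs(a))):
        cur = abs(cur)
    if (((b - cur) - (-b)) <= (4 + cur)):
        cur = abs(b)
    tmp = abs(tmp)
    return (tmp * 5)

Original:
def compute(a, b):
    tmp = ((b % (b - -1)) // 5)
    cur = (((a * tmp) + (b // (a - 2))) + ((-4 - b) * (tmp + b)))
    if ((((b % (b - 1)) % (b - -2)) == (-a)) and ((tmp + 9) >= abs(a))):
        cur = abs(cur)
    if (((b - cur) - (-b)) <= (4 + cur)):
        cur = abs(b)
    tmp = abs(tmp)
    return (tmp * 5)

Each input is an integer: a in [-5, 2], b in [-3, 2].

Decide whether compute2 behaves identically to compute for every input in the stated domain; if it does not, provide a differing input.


Equivalent — the differences include statement counts differ, and local variable names differ, yet no declared input distinguishes the two.
Spot check at a=-5, b=-2 — compute: tmp := 0 | cur := 4 | divide-by-zero, output ERROR. compute2: acc := 0 | tmp := 0 | cur := 4 | divide-by-zero, output ERROR. Both give ERROR.
Sweeping the whole domain (48 inputs) finds no disagreement.
verdict: equivalent


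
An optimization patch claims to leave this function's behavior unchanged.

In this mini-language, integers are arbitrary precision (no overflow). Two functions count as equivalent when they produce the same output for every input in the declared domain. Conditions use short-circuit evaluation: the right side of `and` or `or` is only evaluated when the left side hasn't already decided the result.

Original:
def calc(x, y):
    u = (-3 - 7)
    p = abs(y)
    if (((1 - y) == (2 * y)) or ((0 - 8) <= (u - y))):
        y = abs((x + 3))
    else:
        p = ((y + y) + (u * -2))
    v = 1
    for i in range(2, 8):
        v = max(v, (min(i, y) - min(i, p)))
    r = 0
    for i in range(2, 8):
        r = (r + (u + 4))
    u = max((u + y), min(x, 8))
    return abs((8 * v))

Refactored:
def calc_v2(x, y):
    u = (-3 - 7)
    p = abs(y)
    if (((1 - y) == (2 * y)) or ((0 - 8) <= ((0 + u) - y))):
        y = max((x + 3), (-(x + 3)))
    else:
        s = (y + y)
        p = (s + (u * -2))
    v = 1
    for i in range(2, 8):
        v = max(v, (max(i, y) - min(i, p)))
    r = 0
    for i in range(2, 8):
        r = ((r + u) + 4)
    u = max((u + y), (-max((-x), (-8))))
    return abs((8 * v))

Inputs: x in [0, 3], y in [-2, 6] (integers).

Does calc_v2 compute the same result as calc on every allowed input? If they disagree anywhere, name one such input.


The rewrite breaks on x=0, y=-2, where the results are 8 and 40.
calc: u becomes -10; next p becomes 2; next (((1 - y) == (2 * y)) or ((0 - 8) <= (u - y))) evaluates to true; next y becomes 3; next v becomes 1; next at i=2:; next v becomes 1; next at i=3:; next v becomes 1; next at i=4:; next v becomes 1; next at i=5:; next v becomes 1; next at i=6:; next v becomes 1; next at i=7:; next v becomes 1; next r becomes 0; next at i=2:; next r becomes -6; next at i=3:; next r becomes -12; next at i=4:; next r becomes -18; next at i=5:; next r becomes -24; next at i=6:; next r becomes -30; next at i=7:; next r becomes -36; next u becomes 0; next final value 8
calc_v2: u becomes -10; next p becomes 2; next (((1 - y) == (2 * y)) or ((0 - 8) <= ((0 + u) - y))) evaluates to true; next y becomes 3; next v becomes 1; next at i=2:; next v becomes 1; next at i=3:; next v becomes 1; next at i=4:; next v becomes 2; next at i=5:; next v becomes 3; next at i=6:; next v becomes 4; next at i=7:; next v becomes 5; next r becomes 0; next at i=2:; next r becomes -6; next at i=3:; next r becomes -12; next at i=4:; next r becomes -18; next at i=5:; next r becomes -24; next at i=6:; next r becomes -30; next at i=7:; next r becomes -36; next u becomes 0; next final value 40
verdict: not equivalent; witness: x=0, y=-2


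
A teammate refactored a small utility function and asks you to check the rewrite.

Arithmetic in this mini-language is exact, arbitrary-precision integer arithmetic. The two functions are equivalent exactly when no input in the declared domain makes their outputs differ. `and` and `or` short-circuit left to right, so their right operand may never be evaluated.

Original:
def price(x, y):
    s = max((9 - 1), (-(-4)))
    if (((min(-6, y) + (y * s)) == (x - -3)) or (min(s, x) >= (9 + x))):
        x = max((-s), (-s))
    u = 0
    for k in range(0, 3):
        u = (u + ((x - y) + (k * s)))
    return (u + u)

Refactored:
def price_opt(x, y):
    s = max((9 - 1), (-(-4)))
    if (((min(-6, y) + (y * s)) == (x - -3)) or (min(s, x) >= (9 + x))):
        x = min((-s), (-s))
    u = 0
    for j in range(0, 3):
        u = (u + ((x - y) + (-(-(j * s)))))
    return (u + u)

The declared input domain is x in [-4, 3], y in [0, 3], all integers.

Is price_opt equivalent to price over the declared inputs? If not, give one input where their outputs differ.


The edit looks behavioral (`max((-s), (-s))` became `min((-s), (-s))`), but over these ranges it never changes the outcome.
Tracing x=2, y=0: price: s=8, then (((min(-6, y) + (y * s)) == (x - -3)) or (min(s, x) >= (9 + x))) is false, then u=0, then (k=0), then u=2, then (k=1), then u=12, then (k=2), then u=30, then returns 60 | price_opt: s=8, then (((min(-6, y) + (y * s)) == (x - -3)) or (min(s, x) >= (9 + x))) is false, then u=0, then (j=0), then u=2, then (j=1), then u=12, then (j=2), then u=30, then returns 60 — matching result 60.
Checked all 32 inputs in the declared domain: the outputs agree on every one.
verdict: equivalent


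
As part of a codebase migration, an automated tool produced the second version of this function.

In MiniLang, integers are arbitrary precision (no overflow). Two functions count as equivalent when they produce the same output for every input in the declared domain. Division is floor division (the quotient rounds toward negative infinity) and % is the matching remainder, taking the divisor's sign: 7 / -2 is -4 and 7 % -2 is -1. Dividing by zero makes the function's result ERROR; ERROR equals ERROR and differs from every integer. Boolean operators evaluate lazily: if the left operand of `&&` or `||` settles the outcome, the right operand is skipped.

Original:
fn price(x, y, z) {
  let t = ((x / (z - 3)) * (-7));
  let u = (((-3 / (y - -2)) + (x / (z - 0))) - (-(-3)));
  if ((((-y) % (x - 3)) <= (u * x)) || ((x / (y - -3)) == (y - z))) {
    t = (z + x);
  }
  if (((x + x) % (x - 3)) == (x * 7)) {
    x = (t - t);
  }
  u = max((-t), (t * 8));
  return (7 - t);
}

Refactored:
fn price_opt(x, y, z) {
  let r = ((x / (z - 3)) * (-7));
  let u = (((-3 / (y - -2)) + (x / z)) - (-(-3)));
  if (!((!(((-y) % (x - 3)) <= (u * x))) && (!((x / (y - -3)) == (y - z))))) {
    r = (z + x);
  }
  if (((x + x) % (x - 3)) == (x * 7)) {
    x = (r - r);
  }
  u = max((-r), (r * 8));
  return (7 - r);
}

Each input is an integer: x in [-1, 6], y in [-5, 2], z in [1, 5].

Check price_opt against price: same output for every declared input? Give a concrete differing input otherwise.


Comparing the listings, the differences include: arithmetic usage differs, and constant usage differs, and boolean connective usage differs, and local variable names differ.
As a probe, take x=3, y=-3, z=2: price runs t := 21 | u := 1 | divide-by-zero, output ERROR; price_opt runs r := 21 | u := 1 | divide-by-zero, output ERROR; both end at ERROR.
Across all 320 domain points the two functions coincide.
verdict: equivalent


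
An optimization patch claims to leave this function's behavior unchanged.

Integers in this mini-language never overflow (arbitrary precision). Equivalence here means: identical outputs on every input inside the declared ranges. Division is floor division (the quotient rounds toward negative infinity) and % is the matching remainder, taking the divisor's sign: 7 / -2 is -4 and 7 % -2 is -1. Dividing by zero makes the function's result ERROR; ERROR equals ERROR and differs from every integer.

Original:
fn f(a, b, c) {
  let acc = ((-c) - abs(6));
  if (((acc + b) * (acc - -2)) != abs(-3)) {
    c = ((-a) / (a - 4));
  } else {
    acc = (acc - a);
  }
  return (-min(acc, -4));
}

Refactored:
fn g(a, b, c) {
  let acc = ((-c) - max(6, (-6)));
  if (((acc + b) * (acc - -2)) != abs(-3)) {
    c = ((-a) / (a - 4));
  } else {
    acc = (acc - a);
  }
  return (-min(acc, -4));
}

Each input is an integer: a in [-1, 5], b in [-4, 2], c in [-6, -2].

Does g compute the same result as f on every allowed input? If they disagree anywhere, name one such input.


This is a faithful refactor — min/max/abs usage differs; constant usage differs, but the computed results match everywhere.
Spot check at a=4, b=-2, c=-3 — f: acc = -3; (((acc + b) * (acc - -2)) != abs(-3)) -> true; division by zero -> ERROR. g: acc = -3; (((acc + b) * (acc - -2)) != abs(-3)) -> true; division by zero -> ERROR. Both give ERROR.
Sweeping the whole domain (245 inputs) finds no disagreement.
verdict: equivalent


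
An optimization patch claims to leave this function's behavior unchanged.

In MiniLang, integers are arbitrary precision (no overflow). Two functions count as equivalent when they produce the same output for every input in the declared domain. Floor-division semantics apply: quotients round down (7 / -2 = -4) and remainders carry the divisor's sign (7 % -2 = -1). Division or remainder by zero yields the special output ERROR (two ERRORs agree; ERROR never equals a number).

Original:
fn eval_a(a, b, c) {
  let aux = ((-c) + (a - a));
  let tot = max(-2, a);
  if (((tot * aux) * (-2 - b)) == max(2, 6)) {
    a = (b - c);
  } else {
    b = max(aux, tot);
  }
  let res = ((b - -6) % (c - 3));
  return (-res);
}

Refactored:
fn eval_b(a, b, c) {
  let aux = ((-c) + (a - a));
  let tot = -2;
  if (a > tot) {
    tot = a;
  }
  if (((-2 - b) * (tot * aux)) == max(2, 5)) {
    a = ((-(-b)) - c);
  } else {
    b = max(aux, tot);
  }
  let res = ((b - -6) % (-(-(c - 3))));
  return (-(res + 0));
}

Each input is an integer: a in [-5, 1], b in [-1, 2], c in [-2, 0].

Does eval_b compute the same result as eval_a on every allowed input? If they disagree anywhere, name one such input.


At a=-1, b=1, c=-2: eval_a gives 3, eval_b gives 2.
verdict: not equivalent; witness: a=-1, b=1, c=-2


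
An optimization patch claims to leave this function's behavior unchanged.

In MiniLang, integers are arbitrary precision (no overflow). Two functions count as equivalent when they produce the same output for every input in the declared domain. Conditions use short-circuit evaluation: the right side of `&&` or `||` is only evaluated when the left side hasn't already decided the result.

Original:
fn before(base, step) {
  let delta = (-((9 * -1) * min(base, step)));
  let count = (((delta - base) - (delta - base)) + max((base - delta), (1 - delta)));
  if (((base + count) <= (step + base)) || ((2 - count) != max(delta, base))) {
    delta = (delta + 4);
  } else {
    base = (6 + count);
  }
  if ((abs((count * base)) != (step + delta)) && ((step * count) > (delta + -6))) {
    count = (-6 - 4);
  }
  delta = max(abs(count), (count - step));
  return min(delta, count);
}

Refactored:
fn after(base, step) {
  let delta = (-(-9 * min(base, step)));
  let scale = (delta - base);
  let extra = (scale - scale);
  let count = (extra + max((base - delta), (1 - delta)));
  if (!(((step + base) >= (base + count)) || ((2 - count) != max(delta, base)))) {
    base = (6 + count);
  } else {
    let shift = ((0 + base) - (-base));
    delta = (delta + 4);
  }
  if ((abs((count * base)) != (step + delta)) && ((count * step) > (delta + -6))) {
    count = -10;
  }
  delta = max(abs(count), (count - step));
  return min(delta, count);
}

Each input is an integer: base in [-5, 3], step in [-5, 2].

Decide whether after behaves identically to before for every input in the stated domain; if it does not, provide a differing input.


This is a faithful refactor — local variable names differ, plus comparison usage differs, plus arithmetic usage differs, plus statement counts differ, plus boolean connective usage differs, plus constant usage differs, but the computed results match everywhere.
One worked example (base=2, step=-2) — before: delta=-18, then count=20, then (((base + count) <= (step + base)) || ((2 - count) != max(delta, base))) is true, then delta=-14, then ((abs((count * base)) != (step + delta)) && ((step * count) > (delta + -6))) is false, then delta=22, then returns 20; after: delta=-18, then scale=-20, then extra=0, then count=20, then (!(((step + base) >= (base + count)) || ((2 - count) != max(delta, base)))) is false, then shift=4, then delta=-14, then ((abs((count * base)) != (step + delta)) && ((count * step) > (delta + -6))) is false, then delta=22, then returns 20; agreement on 20.
An exhaustive pass over the 72 declared inputs shows identical outputs.
verdict: equivalent


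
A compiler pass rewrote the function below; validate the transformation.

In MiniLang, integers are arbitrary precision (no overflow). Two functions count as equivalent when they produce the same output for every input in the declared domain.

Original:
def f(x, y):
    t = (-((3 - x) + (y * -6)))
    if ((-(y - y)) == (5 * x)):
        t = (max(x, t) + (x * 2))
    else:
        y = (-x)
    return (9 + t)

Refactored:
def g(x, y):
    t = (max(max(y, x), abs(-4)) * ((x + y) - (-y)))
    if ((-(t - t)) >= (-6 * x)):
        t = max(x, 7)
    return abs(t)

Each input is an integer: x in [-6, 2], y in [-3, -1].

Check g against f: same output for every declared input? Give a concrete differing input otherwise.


Take x=-6, y=-3.
f: t := -27 | ((-(y - y)) == (5 * x)): false | y := 6 | result -18
g: t := -48 | ((-(t - t)) >= (-6 * x)): false | result 48
-18 != 48, so the rewrite changes behavior.
verdict: not equivalent; witness: x=-6, y=-3


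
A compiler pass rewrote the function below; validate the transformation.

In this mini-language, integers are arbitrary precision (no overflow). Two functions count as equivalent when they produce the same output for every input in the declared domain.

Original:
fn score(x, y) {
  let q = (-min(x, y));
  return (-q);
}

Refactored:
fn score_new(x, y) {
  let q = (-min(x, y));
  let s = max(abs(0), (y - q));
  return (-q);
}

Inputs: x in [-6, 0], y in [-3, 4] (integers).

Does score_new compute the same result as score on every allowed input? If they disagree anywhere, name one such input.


Equivalent. There is a behavioral-looking edit here, yet the outcome never shifts on this domain.
Every one of the 56 inputs gives matching results.
Spot check at x=-1, y=4 — score: q becomes 1; next final value -1. score_new: q becomes 1; next s becomes 3; next final value -1. Both give -1.
verdict: equivalent


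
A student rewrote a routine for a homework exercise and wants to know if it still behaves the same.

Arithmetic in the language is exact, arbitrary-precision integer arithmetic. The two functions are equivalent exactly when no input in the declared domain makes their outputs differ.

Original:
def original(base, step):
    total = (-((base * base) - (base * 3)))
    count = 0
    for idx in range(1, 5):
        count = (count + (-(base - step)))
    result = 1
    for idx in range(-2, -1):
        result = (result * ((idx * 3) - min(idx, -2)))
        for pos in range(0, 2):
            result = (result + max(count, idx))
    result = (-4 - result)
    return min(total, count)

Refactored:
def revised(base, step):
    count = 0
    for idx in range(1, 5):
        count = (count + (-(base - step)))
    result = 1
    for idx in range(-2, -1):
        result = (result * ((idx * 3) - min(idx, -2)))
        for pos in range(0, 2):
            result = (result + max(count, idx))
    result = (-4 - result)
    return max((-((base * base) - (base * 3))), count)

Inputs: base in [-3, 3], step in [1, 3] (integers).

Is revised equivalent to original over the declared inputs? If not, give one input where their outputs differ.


Not equivalent: base=-3, step=1 separates them (-18 vs 16).
original: total := -18 | count := 0 | iter idx=1: | count := 4 | iter idx=2: | count := 8 | iter idx=3: | count := 12 | iter idx=4: | count := 16 | result := 1 | iter idx=-2: | result := -4 | iter pos=0: | result := 12 | iter pos=1: | result := 28 | result := -32 | result -18
revised: count := 0 | iter idx=1: | count := 4 | iter idx=2: | count := 8 | iter idx=3: | count := 12 | iter idx=4: | count := 16 | result := 1 | iter idx=-2: | result := -4 | iter pos=0: | result := 12 | iter pos=1: | result := 28 | result := -32 | result 16
verdict: not equivalent; witness: base=-3, step=1


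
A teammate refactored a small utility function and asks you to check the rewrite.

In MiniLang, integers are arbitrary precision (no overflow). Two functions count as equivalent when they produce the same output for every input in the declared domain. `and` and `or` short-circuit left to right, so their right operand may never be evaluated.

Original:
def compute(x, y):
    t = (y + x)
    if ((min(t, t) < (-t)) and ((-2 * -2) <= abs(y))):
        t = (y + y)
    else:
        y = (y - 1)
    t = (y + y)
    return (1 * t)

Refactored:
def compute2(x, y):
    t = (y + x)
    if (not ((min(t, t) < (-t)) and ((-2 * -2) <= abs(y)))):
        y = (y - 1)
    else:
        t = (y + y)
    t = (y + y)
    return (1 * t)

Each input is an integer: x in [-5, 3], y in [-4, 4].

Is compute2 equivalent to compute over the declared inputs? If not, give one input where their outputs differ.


Side by side, the visible changes include: boolean connective usage differs.
Tracing x=2, y=0: compute: t = 2; ((min(t, t) < (-t)) and ((-2 * -2) <= abs(y))) -> false; y = -1; t = -2; return -2 | compute2: t = 2; (not ((min(t, t) < (-t)) and ((-2 * -2) <= abs(y)))) -> true; y = -1; t = -2; return -2 — matching result -2.
Across all 81 domain points the two functions coincide.
verdict: equivalent


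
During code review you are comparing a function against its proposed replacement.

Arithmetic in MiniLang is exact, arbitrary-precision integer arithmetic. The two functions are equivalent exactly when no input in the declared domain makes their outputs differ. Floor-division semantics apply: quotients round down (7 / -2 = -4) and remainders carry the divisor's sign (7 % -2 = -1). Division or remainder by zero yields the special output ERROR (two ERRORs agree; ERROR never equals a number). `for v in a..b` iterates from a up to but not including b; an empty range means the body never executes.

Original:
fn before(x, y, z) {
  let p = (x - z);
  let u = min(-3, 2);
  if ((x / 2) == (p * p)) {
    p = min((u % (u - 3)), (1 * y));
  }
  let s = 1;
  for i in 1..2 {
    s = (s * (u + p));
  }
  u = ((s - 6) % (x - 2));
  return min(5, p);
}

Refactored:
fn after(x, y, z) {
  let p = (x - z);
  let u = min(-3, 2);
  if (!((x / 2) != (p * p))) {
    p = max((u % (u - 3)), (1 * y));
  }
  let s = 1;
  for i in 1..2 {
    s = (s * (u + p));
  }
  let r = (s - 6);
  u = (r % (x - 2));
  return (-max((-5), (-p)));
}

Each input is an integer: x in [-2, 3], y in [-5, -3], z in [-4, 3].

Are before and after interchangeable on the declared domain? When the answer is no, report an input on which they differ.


Not equivalent: x=0, y=-5, z=0 separates them (-5 vs -3).
before: p := 0 | u := -3 | ((x / 2) == (p * p)): true | p := -5 | s := 1 | iter i=1: | s := -8 | u := 0 | result -5
after: p := 0 | u := -3 | (!((x / 2) != (p * p))): true | p := -3 | s := 1 | iter i=1: | s := -6 | r := -12 | u := 0 | result -3
verdict: not equivalent; witness: x=0, y=-5, z=0


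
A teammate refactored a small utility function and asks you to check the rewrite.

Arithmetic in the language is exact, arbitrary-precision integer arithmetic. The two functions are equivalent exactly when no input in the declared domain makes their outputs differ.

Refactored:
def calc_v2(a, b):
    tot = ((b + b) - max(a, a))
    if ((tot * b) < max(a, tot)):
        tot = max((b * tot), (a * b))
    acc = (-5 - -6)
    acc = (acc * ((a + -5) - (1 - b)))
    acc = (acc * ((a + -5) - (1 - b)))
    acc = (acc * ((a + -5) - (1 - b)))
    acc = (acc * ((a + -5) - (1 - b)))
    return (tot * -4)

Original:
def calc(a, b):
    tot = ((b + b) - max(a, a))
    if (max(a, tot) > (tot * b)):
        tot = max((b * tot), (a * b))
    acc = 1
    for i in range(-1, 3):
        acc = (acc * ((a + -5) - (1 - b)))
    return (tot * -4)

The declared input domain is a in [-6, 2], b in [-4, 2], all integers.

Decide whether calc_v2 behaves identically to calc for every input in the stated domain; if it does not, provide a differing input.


Reading the diff, among the changes: loop structure differs; also constant usage differs; also comparison usage differs; also statement counts differ; also local variable names differ; also arithmetic usage differs.
As a probe, take a=-5, b=-2: calc runs tot = 1; (max(a, tot) > (tot * b)) -> true; tot = 10; acc = 1; [i=-1]; acc = -13; [i=0]; acc = 169; [i=1]; acc = -2197; [i=2]; acc = 28561; return -40; calc_v2 runs tot = 1; ((tot * b) < max(a, tot)) -> true; tot = 10; acc = 1; acc = -13; acc = 169; acc = -2197; acc = 28561; return -40; both end at -40.
Checked all 63 inputs in the declared domain: the outputs agree on every one.
verdict: equivalent


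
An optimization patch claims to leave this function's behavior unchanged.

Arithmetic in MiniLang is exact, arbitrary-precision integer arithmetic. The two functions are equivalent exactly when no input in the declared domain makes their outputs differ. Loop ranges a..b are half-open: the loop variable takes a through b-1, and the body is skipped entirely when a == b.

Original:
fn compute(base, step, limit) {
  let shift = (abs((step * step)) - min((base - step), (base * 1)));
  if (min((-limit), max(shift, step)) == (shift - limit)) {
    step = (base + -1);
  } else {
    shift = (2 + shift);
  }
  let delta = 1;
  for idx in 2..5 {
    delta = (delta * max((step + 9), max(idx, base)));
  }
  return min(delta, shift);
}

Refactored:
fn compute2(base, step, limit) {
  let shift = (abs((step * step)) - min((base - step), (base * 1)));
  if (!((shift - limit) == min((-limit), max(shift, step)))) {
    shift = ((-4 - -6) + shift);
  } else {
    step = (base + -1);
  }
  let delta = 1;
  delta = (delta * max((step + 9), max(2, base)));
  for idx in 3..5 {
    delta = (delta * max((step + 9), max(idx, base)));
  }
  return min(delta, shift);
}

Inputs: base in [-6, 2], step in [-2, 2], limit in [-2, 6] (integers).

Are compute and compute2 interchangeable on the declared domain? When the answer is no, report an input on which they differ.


Differences: statement counts differ; arithmetic usage differs; min/max/abs usage differs; boolean connective usage differs; constant usage differs; loop structure differs — yet all 405 inputs agree.
verdict: equivalent


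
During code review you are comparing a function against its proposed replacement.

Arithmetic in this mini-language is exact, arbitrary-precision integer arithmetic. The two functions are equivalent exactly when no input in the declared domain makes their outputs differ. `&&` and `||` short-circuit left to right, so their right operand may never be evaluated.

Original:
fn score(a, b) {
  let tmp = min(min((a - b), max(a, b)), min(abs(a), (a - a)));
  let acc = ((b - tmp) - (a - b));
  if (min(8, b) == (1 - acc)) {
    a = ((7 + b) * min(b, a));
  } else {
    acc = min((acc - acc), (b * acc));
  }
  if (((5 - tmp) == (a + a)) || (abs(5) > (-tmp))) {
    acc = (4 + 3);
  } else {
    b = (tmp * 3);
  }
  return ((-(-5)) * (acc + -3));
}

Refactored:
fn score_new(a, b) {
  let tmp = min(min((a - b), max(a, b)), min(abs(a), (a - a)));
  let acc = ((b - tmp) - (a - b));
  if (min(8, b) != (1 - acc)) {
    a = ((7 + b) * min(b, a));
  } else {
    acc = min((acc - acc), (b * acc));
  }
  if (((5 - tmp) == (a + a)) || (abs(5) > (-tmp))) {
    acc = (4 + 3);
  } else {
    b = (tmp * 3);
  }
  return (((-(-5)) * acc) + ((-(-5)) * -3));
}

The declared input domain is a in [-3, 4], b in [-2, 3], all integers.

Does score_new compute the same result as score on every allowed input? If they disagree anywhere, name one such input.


Not equivalent: a=-3, b=2 separates them (-15 vs 45).
score: tmp=-5, then acc=12, then (min(8, b) == (1 - acc)) is false, then acc=0, then (((5 - tmp) == (a + a)) || (abs(5) > (-tmp))) is false, then b=-15, then returns -15
score_new: tmp=-5, then acc=12, then (min(8, b) != (1 - acc)) is true, then a=-27, then (((5 - tmp) == (a + a)) || (abs(5) > (-tmp))) is false, then b=-15, then returns 45
verdict: not equivalent; witness: a=-3, b=2


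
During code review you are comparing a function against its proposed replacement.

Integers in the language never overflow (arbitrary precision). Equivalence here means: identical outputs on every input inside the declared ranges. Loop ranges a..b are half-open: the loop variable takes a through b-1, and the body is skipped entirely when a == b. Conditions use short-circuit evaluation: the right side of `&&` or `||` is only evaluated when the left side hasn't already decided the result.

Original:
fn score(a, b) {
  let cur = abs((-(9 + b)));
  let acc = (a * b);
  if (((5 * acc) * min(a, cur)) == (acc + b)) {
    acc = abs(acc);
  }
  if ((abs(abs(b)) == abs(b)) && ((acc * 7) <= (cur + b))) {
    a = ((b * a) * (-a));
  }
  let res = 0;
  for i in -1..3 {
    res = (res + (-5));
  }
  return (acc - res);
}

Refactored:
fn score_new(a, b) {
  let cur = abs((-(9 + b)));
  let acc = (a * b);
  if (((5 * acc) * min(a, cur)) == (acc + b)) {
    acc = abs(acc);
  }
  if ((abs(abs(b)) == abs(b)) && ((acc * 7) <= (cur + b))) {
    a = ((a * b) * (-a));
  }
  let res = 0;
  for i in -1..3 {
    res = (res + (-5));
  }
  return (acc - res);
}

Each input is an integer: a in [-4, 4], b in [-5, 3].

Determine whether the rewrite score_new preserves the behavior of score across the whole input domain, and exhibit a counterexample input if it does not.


The two are interchangeable: same computation, different form, and every declared input agrees.
Tracing a=3, b=-4: score: cur := 5 | acc := -12 | (((5 * acc) * min(a, cur)) == (acc + b)): false | ((abs(abs(b)) == abs(b)) && ((acc * 7) <= (cur + b))): true | a := 36 | res := 0 | iter i=-1: | res := -5 | iter i=0: | res := -10 | iter i=1: | res := -15 | iter i=2: | res := -20 | result 8 | score_new: cur := 5 | acc := -12 | (((5 * acc) * min(a, cur)) == (acc + b)): false | ((abs(abs(b)) == abs(b)) && ((acc * 7) <= (cur + b))): true | a := 36 | res := 0 | iter i=-1: | res := -5 | iter i=0: | res := -10 | iter i=1: | res := -15 | iter i=2: | res := -20 | result 8 — matching result 8.
An exhaustive pass over the 81 declared inputs shows identical outputs.
verdict: equivalent


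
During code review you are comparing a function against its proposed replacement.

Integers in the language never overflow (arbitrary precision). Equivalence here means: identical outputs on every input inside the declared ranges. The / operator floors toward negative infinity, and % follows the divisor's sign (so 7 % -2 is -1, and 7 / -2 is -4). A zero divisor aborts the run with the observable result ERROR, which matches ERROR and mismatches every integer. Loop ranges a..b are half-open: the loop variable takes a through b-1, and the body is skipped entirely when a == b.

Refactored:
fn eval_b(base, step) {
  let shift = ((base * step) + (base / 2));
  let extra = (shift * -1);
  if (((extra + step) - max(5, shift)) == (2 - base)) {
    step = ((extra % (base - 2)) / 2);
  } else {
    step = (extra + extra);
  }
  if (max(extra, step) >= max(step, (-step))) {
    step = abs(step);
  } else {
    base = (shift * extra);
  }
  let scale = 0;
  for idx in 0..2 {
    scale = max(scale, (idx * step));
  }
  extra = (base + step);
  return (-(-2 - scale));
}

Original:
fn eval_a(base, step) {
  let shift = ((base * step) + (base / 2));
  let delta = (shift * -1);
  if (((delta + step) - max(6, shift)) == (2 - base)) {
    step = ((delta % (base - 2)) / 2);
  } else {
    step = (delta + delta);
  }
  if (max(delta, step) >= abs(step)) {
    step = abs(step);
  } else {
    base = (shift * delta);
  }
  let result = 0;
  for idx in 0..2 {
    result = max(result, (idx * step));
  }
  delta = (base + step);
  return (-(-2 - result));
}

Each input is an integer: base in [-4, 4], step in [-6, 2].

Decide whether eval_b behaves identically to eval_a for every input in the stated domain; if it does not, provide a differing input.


Not equivalent: base=-4, step=2 separates them (3 vs 22).
eval_a: shift := -10 | delta := 10 | (((delta + step) - max(6, shift)) == (2 - base)): true | step := -1 | (max(delta, step) >= abs(step)): true | step := 1 | result := 0 | iter idx=0: | result := 0 | iter idx=1: | result := 1 | delta := -3 | result 3
eval_b: shift := -10 | extra := 10 | (((extra + step) - max(5, shift)) == (2 - base)): false | step := 20 | (max(extra, step) >= max(step, (-step))): true | step := 20 | scale := 0 | iter idx=0: | scale := 0 | iter idx=1: | scale := 20 | extra := 16 | result 22
verdict: not equivalent; witness: base=-4, step=2


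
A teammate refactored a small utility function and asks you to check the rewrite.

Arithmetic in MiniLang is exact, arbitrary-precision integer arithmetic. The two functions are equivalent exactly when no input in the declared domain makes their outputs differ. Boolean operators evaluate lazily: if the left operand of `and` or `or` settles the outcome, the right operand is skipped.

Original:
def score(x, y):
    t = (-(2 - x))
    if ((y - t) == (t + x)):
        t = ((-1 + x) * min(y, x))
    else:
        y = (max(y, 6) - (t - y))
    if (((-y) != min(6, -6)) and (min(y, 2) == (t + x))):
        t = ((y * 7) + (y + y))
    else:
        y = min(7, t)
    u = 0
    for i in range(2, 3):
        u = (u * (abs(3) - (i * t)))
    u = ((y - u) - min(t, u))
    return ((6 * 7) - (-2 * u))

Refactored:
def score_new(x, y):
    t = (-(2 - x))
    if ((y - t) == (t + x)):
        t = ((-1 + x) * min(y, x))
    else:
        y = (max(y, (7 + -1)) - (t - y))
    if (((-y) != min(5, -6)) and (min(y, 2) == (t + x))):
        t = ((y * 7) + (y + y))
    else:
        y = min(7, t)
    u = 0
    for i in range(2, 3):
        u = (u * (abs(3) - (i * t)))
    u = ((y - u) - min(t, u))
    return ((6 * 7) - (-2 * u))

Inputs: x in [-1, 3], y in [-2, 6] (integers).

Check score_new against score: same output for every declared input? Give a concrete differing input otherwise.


The edit looks behavioral (`6` became `5`), but over these ranges it never changes the outcome; all 45 inputs agree.
verdict: equivalent


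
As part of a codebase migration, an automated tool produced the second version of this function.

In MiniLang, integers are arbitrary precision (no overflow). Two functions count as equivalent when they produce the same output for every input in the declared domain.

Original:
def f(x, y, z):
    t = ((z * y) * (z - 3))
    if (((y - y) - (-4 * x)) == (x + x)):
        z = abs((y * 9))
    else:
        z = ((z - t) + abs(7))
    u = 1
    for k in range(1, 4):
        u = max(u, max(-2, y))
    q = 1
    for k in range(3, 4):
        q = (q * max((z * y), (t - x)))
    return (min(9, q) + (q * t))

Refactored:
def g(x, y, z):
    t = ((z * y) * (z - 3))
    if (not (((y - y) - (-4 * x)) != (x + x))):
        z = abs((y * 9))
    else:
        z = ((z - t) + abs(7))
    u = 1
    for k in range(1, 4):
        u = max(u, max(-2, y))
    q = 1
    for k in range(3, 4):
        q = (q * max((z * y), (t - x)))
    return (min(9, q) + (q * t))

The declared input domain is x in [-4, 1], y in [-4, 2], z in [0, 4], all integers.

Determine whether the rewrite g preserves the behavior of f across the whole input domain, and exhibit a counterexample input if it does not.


Comparing the listings, the differences include: boolean connective usage differs; comparison usage differs.
Spot check at x=-3, y=1, z=1 — f: t := -2 | (((y - y) - (-4 * x)) == (x + x)): false | z := 10 | u := 1 | iter k=1: | u := 1 | iter k=2: | u := 1 | iter k=3: | u := 1 | q := 1 | iter k=3: | q := 10 | result -11. g: t := -2 | (not (((y - y) - (-4 * x)) != (x + x))): false | z := 10 | u := 1 | iter k=1: | u := 1 | iter k=2: | u := 1 | iter k=3: | u := 1 | q := 1 | iter k=3: | q := 10 | result -11. Both give -11.
Sweeping the whole domain (210 inputs) finds no disagreement.
verdict: equivalent
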